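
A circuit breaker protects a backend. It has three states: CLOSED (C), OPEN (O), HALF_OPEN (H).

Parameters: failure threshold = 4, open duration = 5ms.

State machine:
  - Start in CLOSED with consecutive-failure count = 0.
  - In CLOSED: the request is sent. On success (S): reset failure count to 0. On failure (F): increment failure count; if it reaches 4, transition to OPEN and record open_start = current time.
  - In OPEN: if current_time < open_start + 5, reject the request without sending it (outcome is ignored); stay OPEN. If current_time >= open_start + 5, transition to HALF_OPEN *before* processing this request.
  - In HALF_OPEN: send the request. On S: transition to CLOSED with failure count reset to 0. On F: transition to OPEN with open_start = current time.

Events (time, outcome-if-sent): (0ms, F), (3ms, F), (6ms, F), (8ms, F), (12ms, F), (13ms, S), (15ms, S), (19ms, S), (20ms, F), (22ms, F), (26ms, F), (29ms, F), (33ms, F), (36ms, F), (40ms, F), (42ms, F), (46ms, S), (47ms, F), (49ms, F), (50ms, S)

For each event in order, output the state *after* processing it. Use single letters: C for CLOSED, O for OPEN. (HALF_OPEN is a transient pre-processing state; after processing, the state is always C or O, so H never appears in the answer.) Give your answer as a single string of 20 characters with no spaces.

Answer: CCCOOCCCCCCOOOOOOOOO

Derivation:
State after each event:
  event#1 t=0ms outcome=F: state=CLOSED
  event#2 t=3ms outcome=F: state=CLOSED
  event#3 t=6ms outcome=F: state=CLOSED
  event#4 t=8ms outcome=F: state=OPEN
  event#5 t=12ms outcome=F: state=OPEN
  event#6 t=13ms outcome=S: state=CLOSED
  event#7 t=15ms outcome=S: state=CLOSED
  event#8 t=19ms outcome=S: state=CLOSED
  event#9 t=20ms outcome=F: state=CLOSED
  event#10 t=22ms outcome=F: state=CLOSED
  event#11 t=26ms outcome=F: state=CLOSED
  event#12 t=29ms outcome=F: state=OPEN
  event#13 t=33ms outcome=F: state=OPEN
  event#14 t=36ms outcome=F: state=OPEN
  event#15 t=40ms outcome=F: state=OPEN
  event#16 t=42ms outcome=F: state=OPEN
  event#17 t=46ms outcome=S: state=OPEN
  event#18 t=47ms outcome=F: state=OPEN
  event#19 t=49ms outcome=F: state=OPEN
  event#20 t=50ms outcome=S: state=OPEN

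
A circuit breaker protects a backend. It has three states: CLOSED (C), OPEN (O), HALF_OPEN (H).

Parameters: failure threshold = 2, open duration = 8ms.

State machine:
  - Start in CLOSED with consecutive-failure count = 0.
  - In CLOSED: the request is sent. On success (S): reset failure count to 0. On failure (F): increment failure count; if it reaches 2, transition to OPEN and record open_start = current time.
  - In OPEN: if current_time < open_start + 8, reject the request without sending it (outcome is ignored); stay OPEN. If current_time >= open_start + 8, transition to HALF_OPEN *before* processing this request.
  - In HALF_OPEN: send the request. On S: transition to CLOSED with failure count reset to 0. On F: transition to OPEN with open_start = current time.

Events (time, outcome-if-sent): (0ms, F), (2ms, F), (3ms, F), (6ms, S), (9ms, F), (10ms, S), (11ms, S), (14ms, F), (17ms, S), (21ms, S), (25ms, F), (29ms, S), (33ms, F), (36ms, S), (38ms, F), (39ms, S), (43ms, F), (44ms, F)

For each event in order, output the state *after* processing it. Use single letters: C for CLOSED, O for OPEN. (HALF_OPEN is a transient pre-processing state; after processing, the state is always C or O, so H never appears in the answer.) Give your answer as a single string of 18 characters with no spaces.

State after each event:
  event#1 t=0ms outcome=F: state=CLOSED
  event#2 t=2ms outcome=F: state=OPEN
  event#3 t=3ms outcome=F: state=OPEN
  event#4 t=6ms outcome=S: state=OPEN
  event#5 t=9ms outcome=F: state=OPEN
  event#6 t=10ms outcome=S: state=CLOSED
  event#7 t=11ms outcome=S: state=CLOSED
  event#8 t=14ms outcome=F: state=CLOSED
  event#9 t=17ms outcome=S: state=CLOSED
  event#10 t=21ms outcome=S: state=CLOSED
  event#11 t=25ms outcome=F: state=CLOSED
  event#12 t=29ms outcome=S: state=CLOSED
  event#13 t=33ms outcome=F: state=CLOSED
  event#14 t=36ms outcome=S: state=CLOSED
  event#15 t=38ms outcome=F: state=CLOSED
  event#16 t=39ms outcome=S: state=CLOSED
  event#17 t=43ms outcome=F: state=CLOSED
  event#18 t=44ms outcome=F: state=OPEN

Answer: COOOOCCCCCCCCCCCCO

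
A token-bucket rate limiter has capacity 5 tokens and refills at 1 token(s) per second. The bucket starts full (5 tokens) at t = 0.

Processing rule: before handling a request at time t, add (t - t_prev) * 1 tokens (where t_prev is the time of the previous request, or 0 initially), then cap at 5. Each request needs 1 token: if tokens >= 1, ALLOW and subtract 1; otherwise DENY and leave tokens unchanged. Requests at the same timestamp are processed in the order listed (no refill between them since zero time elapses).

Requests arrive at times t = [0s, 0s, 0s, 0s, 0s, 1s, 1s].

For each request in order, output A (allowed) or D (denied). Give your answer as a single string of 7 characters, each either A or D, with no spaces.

Simulating step by step:
  req#1 t=0s: ALLOW
  req#2 t=0s: ALLOW
  req#3 t=0s: ALLOW
  req#4 t=0s: ALLOW
  req#5 t=0s: ALLOW
  req#6 t=1s: ALLOW
  req#7 t=1s: DENY

Answer: AAAAAAD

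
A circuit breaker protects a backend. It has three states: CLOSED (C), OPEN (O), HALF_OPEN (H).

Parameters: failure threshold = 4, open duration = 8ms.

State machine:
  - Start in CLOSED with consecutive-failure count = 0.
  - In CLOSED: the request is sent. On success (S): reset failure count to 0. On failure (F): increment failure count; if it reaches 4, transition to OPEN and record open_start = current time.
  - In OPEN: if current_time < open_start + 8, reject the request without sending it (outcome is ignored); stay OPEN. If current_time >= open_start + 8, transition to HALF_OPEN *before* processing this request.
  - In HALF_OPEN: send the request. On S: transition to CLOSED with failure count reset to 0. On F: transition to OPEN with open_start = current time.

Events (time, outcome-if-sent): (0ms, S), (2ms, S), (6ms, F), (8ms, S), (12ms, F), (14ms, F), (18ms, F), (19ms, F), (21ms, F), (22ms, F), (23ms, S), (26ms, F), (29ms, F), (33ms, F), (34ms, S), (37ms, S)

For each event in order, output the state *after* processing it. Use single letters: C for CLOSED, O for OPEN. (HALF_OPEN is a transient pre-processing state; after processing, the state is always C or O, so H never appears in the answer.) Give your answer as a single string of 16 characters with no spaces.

State after each event:
  event#1 t=0ms outcome=S: state=CLOSED
  event#2 t=2ms outcome=S: state=CLOSED
  event#3 t=6ms outcome=F: state=CLOSED
  event#4 t=8ms outcome=S: state=CLOSED
  event#5 t=12ms outcome=F: state=CLOSED
  event#6 t=14ms outcome=F: state=CLOSED
  event#7 t=18ms outcome=F: state=CLOSED
  event#8 t=19ms outcome=F: state=OPEN
  event#9 t=21ms outcome=F: state=OPEN
  event#10 t=22ms outcome=F: state=OPEN
  event#11 t=23ms outcome=S: state=OPEN
  event#12 t=26ms outcome=F: state=OPEN
  event#13 t=29ms outcome=F: state=OPEN
  event#14 t=33ms outcome=F: state=OPEN
  event#15 t=34ms outcome=S: state=OPEN
  event#16 t=37ms outcome=S: state=CLOSED

Answer: CCCCCCCOOOOOOOOC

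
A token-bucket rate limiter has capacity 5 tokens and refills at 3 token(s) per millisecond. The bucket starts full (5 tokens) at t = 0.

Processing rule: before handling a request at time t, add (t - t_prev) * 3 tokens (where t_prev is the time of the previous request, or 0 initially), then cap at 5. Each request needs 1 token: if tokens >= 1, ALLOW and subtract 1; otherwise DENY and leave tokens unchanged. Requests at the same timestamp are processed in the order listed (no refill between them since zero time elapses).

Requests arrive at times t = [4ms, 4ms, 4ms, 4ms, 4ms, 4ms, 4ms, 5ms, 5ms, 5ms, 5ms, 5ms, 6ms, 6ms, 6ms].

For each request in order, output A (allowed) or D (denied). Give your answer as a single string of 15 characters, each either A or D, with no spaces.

Simulating step by step:
  req#1 t=4ms: ALLOW
  req#2 t=4ms: ALLOW
  req#3 t=4ms: ALLOW
  req#4 t=4ms: ALLOW
  req#5 t=4ms: ALLOW
  req#6 t=4ms: DENY
  req#7 t=4ms: DENY
  req#8 t=5ms: ALLOW
  req#9 t=5ms: ALLOW
  req#10 t=5ms: ALLOW
  req#11 t=5ms: DENY
  req#12 t=5ms: DENY
  req#13 t=6ms: ALLOW
  req#14 t=6ms: ALLOW
  req#15 t=6ms: ALLOW

Answer: AAAAADDAAADDAAA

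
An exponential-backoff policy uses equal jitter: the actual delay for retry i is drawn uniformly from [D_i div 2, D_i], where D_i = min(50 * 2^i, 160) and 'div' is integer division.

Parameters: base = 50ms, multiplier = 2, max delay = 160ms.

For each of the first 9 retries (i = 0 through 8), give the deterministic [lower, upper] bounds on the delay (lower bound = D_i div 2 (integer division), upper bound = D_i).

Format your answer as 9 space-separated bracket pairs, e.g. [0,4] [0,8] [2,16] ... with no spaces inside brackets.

Computing bounds per retry:
  i=0: D_i=min(50*2^0,160)=50, bounds=[25,50]
  i=1: D_i=min(50*2^1,160)=100, bounds=[50,100]
  i=2: D_i=min(50*2^2,160)=160, bounds=[80,160]
  i=3: D_i=min(50*2^3,160)=160, bounds=[80,160]
  i=4: D_i=min(50*2^4,160)=160, bounds=[80,160]
  i=5: D_i=min(50*2^5,160)=160, bounds=[80,160]
  i=6: D_i=min(50*2^6,160)=160, bounds=[80,160]
  i=7: D_i=min(50*2^7,160)=160, bounds=[80,160]
  i=8: D_i=min(50*2^8,160)=160, bounds=[80,160]

Answer: [25,50] [50,100] [80,160] [80,160] [80,160] [80,160] [80,160] [80,160] [80,160]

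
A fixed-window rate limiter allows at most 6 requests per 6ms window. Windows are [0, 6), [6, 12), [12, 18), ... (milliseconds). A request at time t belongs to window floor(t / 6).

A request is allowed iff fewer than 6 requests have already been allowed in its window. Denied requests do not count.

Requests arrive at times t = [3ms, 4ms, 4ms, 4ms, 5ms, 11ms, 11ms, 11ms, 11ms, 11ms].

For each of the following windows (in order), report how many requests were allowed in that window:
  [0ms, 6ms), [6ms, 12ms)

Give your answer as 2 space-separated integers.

Answer: 5 5

Derivation:
Processing requests:
  req#1 t=3ms (window 0): ALLOW
  req#2 t=4ms (window 0): ALLOW
  req#3 t=4ms (window 0): ALLOW
  req#4 t=4ms (window 0): ALLOW
  req#5 t=5ms (window 0): ALLOW
  req#6 t=11ms (window 1): ALLOW
  req#7 t=11ms (window 1): ALLOW
  req#8 t=11ms (window 1): ALLOW
  req#9 t=11ms (window 1): ALLOW
  req#10 t=11ms (window 1): ALLOW

Allowed counts by window: 5 5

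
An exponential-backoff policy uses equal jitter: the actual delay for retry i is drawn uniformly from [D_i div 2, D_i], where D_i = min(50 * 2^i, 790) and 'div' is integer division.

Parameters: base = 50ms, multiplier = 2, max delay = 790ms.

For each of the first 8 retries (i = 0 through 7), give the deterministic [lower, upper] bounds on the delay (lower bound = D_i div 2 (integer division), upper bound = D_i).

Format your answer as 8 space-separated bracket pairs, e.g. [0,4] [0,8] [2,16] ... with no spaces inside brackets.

Computing bounds per retry:
  i=0: D_i=min(50*2^0,790)=50, bounds=[25,50]
  i=1: D_i=min(50*2^1,790)=100, bounds=[50,100]
  i=2: D_i=min(50*2^2,790)=200, bounds=[100,200]
  i=3: D_i=min(50*2^3,790)=400, bounds=[200,400]
  i=4: D_i=min(50*2^4,790)=790, bounds=[395,790]
  i=5: D_i=min(50*2^5,790)=790, bounds=[395,790]
  i=6: D_i=min(50*2^6,790)=790, bounds=[395,790]
  i=7: D_i=min(50*2^7,790)=790, bounds=[395,790]

Answer: [25,50] [50,100] [100,200] [200,400] [395,790] [395,790] [395,790] [395,790]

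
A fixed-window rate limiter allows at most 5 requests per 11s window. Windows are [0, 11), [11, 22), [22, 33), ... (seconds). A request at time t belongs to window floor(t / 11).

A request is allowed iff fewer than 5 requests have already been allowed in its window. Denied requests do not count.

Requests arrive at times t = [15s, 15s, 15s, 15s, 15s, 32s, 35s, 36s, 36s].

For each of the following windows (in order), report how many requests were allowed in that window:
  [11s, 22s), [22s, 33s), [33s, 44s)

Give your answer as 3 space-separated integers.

Answer: 5 1 3

Derivation:
Processing requests:
  req#1 t=15s (window 1): ALLOW
  req#2 t=15s (window 1): ALLOW
  req#3 t=15s (window 1): ALLOW
  req#4 t=15s (window 1): ALLOW
  req#5 t=15s (window 1): ALLOW
  req#6 t=32s (window 2): ALLOW
  req#7 t=35s (window 3): ALLOW
  req#8 t=36s (window 3): ALLOW
  req#9 t=36s (window 3): ALLOW

Allowed counts by window: 5 1 3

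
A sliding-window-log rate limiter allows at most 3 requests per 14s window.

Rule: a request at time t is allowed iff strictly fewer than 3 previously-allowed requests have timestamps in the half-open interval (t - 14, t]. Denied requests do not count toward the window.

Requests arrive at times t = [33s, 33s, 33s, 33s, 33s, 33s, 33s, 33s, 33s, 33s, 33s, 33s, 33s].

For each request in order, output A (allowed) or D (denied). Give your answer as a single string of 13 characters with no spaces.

Tracking allowed requests in the window:
  req#1 t=33s: ALLOW
  req#2 t=33s: ALLOW
  req#3 t=33s: ALLOW
  req#4 t=33s: DENY
  req#5 t=33s: DENY
  req#6 t=33s: DENY
  req#7 t=33s: DENY
  req#8 t=33s: DENY
  req#9 t=33s: DENY
  req#10 t=33s: DENY
  req#11 t=33s: DENY
  req#12 t=33s: DENY
  req#13 t=33s: DENY

Answer: AAADDDDDDDDDD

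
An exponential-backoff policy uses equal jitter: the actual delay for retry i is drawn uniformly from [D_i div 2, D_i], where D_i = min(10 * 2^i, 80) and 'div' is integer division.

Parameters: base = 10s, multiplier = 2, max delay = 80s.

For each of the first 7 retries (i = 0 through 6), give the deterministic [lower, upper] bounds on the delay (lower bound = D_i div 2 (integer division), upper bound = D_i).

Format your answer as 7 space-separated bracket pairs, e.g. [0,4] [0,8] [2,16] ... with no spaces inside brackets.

Computing bounds per retry:
  i=0: D_i=min(10*2^0,80)=10, bounds=[5,10]
  i=1: D_i=min(10*2^1,80)=20, bounds=[10,20]
  i=2: D_i=min(10*2^2,80)=40, bounds=[20,40]
  i=3: D_i=min(10*2^3,80)=80, bounds=[40,80]
  i=4: D_i=min(10*2^4,80)=80, bounds=[40,80]
  i=5: D_i=min(10*2^5,80)=80, bounds=[40,80]
  i=6: D_i=min(10*2^6,80)=80, bounds=[40,80]

Answer: [5,10] [10,20] [20,40] [40,80] [40,80] [40,80] [40,80]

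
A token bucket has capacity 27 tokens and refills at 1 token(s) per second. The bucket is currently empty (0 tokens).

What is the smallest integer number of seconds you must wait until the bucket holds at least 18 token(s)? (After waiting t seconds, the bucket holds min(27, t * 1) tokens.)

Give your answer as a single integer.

Answer: 18

Derivation:
Need t * 1 >= 18, so t >= 18/1.
Smallest integer t = ceil(18/1) = 18.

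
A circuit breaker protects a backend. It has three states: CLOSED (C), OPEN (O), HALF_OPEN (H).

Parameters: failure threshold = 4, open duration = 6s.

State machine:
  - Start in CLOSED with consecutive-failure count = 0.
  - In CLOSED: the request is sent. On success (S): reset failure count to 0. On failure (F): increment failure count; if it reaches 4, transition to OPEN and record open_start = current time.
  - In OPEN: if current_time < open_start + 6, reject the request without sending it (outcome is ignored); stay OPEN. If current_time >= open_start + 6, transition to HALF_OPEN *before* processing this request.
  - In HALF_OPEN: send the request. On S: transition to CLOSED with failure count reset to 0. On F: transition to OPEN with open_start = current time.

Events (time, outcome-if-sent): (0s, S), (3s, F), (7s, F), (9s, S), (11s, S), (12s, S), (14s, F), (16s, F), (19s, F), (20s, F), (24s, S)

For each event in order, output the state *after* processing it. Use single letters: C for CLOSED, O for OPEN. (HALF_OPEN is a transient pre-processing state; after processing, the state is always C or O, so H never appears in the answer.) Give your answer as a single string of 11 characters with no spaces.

State after each event:
  event#1 t=0s outcome=S: state=CLOSED
  event#2 t=3s outcome=F: state=CLOSED
  event#3 t=7s outcome=F: state=CLOSED
  event#4 t=9s outcome=S: state=CLOSED
  event#5 t=11s outcome=S: state=CLOSED
  event#6 t=12s outcome=S: state=CLOSED
  event#7 t=14s outcome=F: state=CLOSED
  event#8 t=16s outcome=F: state=CLOSED
  event#9 t=19s outcome=F: state=CLOSED
  event#10 t=20s outcome=F: state=OPEN
  event#11 t=24s outcome=S: state=OPEN

Answer: CCCCCCCCCOO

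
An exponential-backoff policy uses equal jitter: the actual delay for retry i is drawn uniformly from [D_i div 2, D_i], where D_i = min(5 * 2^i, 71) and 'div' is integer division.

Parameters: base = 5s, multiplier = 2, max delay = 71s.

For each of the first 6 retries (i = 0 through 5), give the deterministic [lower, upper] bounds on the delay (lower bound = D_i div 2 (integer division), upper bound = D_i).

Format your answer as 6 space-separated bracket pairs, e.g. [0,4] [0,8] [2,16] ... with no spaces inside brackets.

Computing bounds per retry:
  i=0: D_i=min(5*2^0,71)=5, bounds=[2,5]
  i=1: D_i=min(5*2^1,71)=10, bounds=[5,10]
  i=2: D_i=min(5*2^2,71)=20, bounds=[10,20]
  i=3: D_i=min(5*2^3,71)=40, bounds=[20,40]
  i=4: D_i=min(5*2^4,71)=71, bounds=[35,71]
  i=5: D_i=min(5*2^5,71)=71, bounds=[35,71]

Answer: [2,5] [5,10] [10,20] [20,40] [35,71] [35,71]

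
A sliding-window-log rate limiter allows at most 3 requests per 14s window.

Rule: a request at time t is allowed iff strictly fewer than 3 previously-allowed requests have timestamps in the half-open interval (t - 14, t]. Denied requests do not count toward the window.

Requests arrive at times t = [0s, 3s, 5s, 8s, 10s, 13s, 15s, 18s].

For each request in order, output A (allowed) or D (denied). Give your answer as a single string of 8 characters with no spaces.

Tracking allowed requests in the window:
  req#1 t=0s: ALLOW
  req#2 t=3s: ALLOW
  req#3 t=5s: ALLOW
  req#4 t=8s: DENY
  req#5 t=10s: DENY
  req#6 t=13s: DENY
  req#7 t=15s: ALLOW
  req#8 t=18s: ALLOW

Answer: AAADDDAA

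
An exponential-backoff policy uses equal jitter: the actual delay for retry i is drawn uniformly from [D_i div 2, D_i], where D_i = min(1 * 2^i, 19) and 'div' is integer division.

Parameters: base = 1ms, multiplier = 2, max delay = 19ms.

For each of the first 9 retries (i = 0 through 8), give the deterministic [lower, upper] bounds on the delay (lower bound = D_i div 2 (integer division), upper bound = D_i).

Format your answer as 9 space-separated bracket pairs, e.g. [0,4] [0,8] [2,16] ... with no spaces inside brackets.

Computing bounds per retry:
  i=0: D_i=min(1*2^0,19)=1, bounds=[0,1]
  i=1: D_i=min(1*2^1,19)=2, bounds=[1,2]
  i=2: D_i=min(1*2^2,19)=4, bounds=[2,4]
  i=3: D_i=min(1*2^3,19)=8, bounds=[4,8]
  i=4: D_i=min(1*2^4,19)=16, bounds=[8,16]
  i=5: D_i=min(1*2^5,19)=19, bounds=[9,19]
  i=6: D_i=min(1*2^6,19)=19, bounds=[9,19]
  i=7: D_i=min(1*2^7,19)=19, bounds=[9,19]
  i=8: D_i=min(1*2^8,19)=19, bounds=[9,19]

Answer: [0,1] [1,2] [2,4] [4,8] [8,16] [9,19] [9,19] [9,19] [9,19]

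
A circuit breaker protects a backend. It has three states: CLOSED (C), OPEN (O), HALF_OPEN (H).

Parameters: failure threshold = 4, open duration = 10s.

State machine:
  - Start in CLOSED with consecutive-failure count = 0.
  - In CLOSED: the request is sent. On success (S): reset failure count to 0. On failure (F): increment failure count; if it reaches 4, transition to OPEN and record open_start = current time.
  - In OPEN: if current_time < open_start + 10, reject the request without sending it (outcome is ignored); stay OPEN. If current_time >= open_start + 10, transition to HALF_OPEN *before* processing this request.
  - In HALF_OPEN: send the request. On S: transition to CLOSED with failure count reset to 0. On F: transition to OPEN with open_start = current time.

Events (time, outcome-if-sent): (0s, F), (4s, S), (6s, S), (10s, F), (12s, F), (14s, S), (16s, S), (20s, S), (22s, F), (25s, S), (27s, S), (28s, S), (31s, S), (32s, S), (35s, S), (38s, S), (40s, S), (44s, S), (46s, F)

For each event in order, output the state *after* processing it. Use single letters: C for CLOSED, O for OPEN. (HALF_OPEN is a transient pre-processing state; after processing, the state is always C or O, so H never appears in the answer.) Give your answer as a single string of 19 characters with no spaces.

Answer: CCCCCCCCCCCCCCCCCCC

Derivation:
State after each event:
  event#1 t=0s outcome=F: state=CLOSED
  event#2 t=4s outcome=S: state=CLOSED
  event#3 t=6s outcome=S: state=CLOSED
  event#4 t=10s outcome=F: state=CLOSED
  event#5 t=12s outcome=F: state=CLOSED
  event#6 t=14s outcome=S: state=CLOSED
  event#7 t=16s outcome=S: state=CLOSED
  event#8 t=20s outcome=S: state=CLOSED
  event#9 t=22s outcome=F: state=CLOSED
  event#10 t=25s outcome=S: state=CLOSED
  event#11 t=27s outcome=S: state=CLOSED
  event#12 t=28s outcome=S: state=CLOSED
  event#13 t=31s outcome=S: state=CLOSED
  event#14 t=32s outcome=S: state=CLOSED
  event#15 t=35s outcome=S: state=CLOSED
  event#16 t=38s outcome=S: state=CLOSED
  event#17 t=40s outcome=S: state=CLOSED
  event#18 t=44s outcome=S: state=CLOSED
  event#19 t=46s outcome=F: state=CLOSED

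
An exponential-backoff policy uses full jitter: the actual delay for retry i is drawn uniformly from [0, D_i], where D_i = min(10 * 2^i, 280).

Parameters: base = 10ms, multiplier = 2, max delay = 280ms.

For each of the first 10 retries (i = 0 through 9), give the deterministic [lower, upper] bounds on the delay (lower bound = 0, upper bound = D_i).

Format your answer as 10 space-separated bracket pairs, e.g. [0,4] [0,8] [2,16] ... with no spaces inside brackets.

Computing bounds per retry:
  i=0: D_i=min(10*2^0,280)=10, bounds=[0,10]
  i=1: D_i=min(10*2^1,280)=20, bounds=[0,20]
  i=2: D_i=min(10*2^2,280)=40, bounds=[0,40]
  i=3: D_i=min(10*2^3,280)=80, bounds=[0,80]
  i=4: D_i=min(10*2^4,280)=160, bounds=[0,160]
  i=5: D_i=min(10*2^5,280)=280, bounds=[0,280]
  i=6: D_i=min(10*2^6,280)=280, bounds=[0,280]
  i=7: D_i=min(10*2^7,280)=280, bounds=[0,280]
  i=8: D_i=min(10*2^8,280)=280, bounds=[0,280]
  i=9: D_i=min(10*2^9,280)=280, bounds=[0,280]

Answer: [0,10] [0,20] [0,40] [0,80] [0,160] [0,280] [0,280] [0,280] [0,280] [0,280]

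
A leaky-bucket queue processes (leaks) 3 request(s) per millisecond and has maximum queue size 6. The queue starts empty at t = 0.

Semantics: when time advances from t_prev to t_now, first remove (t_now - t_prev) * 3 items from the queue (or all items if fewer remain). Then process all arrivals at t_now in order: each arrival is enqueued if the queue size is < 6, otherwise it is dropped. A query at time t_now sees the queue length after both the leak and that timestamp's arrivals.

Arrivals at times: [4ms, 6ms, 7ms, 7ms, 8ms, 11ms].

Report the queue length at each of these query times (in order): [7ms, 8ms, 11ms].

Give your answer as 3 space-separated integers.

Answer: 2 1 1

Derivation:
Queue lengths at query times:
  query t=7ms: backlog = 2
  query t=8ms: backlog = 1
  query t=11ms: backlog = 1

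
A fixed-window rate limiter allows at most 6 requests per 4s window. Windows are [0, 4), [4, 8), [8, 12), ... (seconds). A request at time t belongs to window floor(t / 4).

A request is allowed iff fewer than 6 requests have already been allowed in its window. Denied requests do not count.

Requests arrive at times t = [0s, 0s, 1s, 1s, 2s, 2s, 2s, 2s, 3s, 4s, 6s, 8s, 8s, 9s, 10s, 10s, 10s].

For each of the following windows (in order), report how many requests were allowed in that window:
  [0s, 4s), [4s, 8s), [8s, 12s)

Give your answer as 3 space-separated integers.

Processing requests:
  req#1 t=0s (window 0): ALLOW
  req#2 t=0s (window 0): ALLOW
  req#3 t=1s (window 0): ALLOW
  req#4 t=1s (window 0): ALLOW
  req#5 t=2s (window 0): ALLOW
  req#6 t=2s (window 0): ALLOW
  req#7 t=2s (window 0): DENY
  req#8 t=2s (window 0): DENY
  req#9 t=3s (window 0): DENY
  req#10 t=4s (window 1): ALLOW
  req#11 t=6s (window 1): ALLOW
  req#12 t=8s (window 2): ALLOW
  req#13 t=8s (window 2): ALLOW
  req#14 t=9s (window 2): ALLOW
  req#15 t=10s (window 2): ALLOW
  req#16 t=10s (window 2): ALLOW
  req#17 t=10s (window 2): ALLOW

Allowed counts by window: 6 2 6

Answer: 6 2 6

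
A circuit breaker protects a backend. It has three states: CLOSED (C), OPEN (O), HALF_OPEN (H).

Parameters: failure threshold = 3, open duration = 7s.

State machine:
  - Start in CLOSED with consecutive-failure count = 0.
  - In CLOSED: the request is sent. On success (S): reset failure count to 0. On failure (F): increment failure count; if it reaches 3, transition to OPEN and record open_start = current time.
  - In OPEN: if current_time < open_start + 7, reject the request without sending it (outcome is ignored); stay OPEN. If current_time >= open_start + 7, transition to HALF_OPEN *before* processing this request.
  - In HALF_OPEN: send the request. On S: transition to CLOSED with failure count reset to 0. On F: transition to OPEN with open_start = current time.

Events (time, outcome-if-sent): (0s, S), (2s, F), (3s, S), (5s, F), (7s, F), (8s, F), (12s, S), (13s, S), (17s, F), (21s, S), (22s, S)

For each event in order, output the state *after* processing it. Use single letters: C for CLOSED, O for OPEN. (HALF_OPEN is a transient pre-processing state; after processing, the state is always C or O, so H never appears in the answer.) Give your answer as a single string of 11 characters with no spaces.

State after each event:
  event#1 t=0s outcome=S: state=CLOSED
  event#2 t=2s outcome=F: state=CLOSED
  event#3 t=3s outcome=S: state=CLOSED
  event#4 t=5s outcome=F: state=CLOSED
  event#5 t=7s outcome=F: state=CLOSED
  event#6 t=8s outcome=F: state=OPEN
  event#7 t=12s outcome=S: state=OPEN
  event#8 t=13s outcome=S: state=OPEN
  event#9 t=17s outcome=F: state=OPEN
  event#10 t=21s outcome=S: state=OPEN
  event#11 t=22s outcome=S: state=OPEN

Answer: CCCCCOOOOOO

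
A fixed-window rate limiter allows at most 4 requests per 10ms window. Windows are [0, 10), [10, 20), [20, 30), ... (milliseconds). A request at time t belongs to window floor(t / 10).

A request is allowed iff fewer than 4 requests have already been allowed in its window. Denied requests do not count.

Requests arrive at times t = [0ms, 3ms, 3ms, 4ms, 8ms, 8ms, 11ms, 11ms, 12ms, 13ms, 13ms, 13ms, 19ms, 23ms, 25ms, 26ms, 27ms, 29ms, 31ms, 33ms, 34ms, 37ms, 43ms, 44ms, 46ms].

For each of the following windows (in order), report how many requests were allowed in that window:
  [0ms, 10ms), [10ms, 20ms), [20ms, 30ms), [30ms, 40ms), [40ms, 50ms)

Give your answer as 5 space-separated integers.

Answer: 4 4 4 4 3

Derivation:
Processing requests:
  req#1 t=0ms (window 0): ALLOW
  req#2 t=3ms (window 0): ALLOW
  req#3 t=3ms (window 0): ALLOW
  req#4 t=4ms (window 0): ALLOW
  req#5 t=8ms (window 0): DENY
  req#6 t=8ms (window 0): DENY
  req#7 t=11ms (window 1): ALLOW
  req#8 t=11ms (window 1): ALLOW
  req#9 t=12ms (window 1): ALLOW
  req#10 t=13ms (window 1): ALLOW
  req#11 t=13ms (window 1): DENY
  req#12 t=13ms (window 1): DENY
  req#13 t=19ms (window 1): DENY
  req#14 t=23ms (window 2): ALLOW
  req#15 t=25ms (window 2): ALLOW
  req#16 t=26ms (window 2): ALLOW
  req#17 t=27ms (window 2): ALLOW
  req#18 t=29ms (window 2): DENY
  req#19 t=31ms (window 3): ALLOW
  req#20 t=33ms (window 3): ALLOW
  req#21 t=34ms (window 3): ALLOW
  req#22 t=37ms (window 3): ALLOW
  req#23 t=43ms (window 4): ALLOW
  req#24 t=44ms (window 4): ALLOW
  req#25 t=46ms (window 4): ALLOW

Allowed counts by window: 4 4 4 4 3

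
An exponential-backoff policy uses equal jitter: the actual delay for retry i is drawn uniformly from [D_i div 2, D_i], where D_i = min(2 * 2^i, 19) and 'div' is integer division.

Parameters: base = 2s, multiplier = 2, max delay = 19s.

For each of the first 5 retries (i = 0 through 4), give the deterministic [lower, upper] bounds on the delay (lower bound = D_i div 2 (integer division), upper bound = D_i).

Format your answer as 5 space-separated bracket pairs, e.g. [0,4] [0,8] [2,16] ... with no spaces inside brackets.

Computing bounds per retry:
  i=0: D_i=min(2*2^0,19)=2, bounds=[1,2]
  i=1: D_i=min(2*2^1,19)=4, bounds=[2,4]
  i=2: D_i=min(2*2^2,19)=8, bounds=[4,8]
  i=3: D_i=min(2*2^3,19)=16, bounds=[8,16]
  i=4: D_i=min(2*2^4,19)=19, bounds=[9,19]

Answer: [1,2] [2,4] [4,8] [8,16] [9,19]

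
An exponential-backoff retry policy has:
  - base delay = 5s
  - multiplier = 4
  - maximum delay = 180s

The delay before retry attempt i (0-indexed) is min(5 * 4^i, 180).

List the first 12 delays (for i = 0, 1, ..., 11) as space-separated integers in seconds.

Computing each delay:
  i=0: min(5*4^0, 180) = 5
  i=1: min(5*4^1, 180) = 20
  i=2: min(5*4^2, 180) = 80
  i=3: min(5*4^3, 180) = 180
  i=4: min(5*4^4, 180) = 180
  i=5: min(5*4^5, 180) = 180
  i=6: min(5*4^6, 180) = 180
  i=7: min(5*4^7, 180) = 180
  i=8: min(5*4^8, 180) = 180
  i=9: min(5*4^9, 180) = 180
  i=10: min(5*4^10, 180) = 180
  i=11: min(5*4^11, 180) = 180

Answer: 5 20 80 180 180 180 180 180 180 180 180 180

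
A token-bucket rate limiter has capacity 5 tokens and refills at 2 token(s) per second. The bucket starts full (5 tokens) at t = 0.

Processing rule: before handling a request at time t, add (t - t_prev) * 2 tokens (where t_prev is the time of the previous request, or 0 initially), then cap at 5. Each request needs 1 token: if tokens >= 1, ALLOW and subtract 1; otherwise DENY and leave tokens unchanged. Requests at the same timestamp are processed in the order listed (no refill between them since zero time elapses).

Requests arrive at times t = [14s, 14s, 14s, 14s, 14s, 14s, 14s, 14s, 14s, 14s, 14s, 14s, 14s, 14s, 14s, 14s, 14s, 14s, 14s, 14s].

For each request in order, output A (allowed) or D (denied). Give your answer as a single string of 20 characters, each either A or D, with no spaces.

Answer: AAAAADDDDDDDDDDDDDDD

Derivation:
Simulating step by step:
  req#1 t=14s: ALLOW
  req#2 t=14s: ALLOW
  req#3 t=14s: ALLOW
  req#4 t=14s: ALLOW
  req#5 t=14s: ALLOW
  req#6 t=14s: DENY
  req#7 t=14s: DENY
  req#8 t=14s: DENY
  req#9 t=14s: DENY
  req#10 t=14s: DENY
  req#11 t=14s: DENY
  req#12 t=14s: DENY
  req#13 t=14s: DENY
  req#14 t=14s: DENY
  req#15 t=14s: DENY
  req#16 t=14s: DENY
  req#17 t=14s: DENY
  req#18 t=14s: DENY
  req#19 t=14s: DENY
  req#20 t=14s: DENY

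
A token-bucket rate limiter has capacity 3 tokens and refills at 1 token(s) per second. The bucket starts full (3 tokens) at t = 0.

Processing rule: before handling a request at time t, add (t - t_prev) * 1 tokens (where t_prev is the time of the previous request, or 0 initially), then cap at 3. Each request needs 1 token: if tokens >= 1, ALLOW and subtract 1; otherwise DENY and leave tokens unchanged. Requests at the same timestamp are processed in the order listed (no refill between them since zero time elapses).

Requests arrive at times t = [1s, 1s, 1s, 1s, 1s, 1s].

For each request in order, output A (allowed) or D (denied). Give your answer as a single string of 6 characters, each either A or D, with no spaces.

Simulating step by step:
  req#1 t=1s: ALLOW
  req#2 t=1s: ALLOW
  req#3 t=1s: ALLOW
  req#4 t=1s: DENY
  req#5 t=1s: DENY
  req#6 t=1s: DENY

Answer: AAADDD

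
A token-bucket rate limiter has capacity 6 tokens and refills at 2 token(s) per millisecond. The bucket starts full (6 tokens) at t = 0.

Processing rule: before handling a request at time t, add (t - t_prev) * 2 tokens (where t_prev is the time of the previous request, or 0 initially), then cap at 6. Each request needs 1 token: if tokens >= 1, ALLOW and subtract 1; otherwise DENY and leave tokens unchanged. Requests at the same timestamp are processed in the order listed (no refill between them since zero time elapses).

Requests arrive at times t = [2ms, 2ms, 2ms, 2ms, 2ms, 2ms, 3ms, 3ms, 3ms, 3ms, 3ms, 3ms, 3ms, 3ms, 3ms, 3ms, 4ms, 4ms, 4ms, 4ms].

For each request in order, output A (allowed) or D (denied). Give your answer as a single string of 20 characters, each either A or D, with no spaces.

Answer: AAAAAAAADDDDDDDDAADD

Derivation:
Simulating step by step:
  req#1 t=2ms: ALLOW
  req#2 t=2ms: ALLOW
  req#3 t=2ms: ALLOW
  req#4 t=2ms: ALLOW
  req#5 t=2ms: ALLOW
  req#6 t=2ms: ALLOW
  req#7 t=3ms: ALLOW
  req#8 t=3ms: ALLOW
  req#9 t=3ms: DENY
  req#10 t=3ms: DENY
  req#11 t=3ms: DENY
  req#12 t=3ms: DENY
  req#13 t=3ms: DENY
  req#14 t=3ms: DENY
  req#15 t=3ms: DENY
  req#16 t=3ms: DENY
  req#17 t=4ms: ALLOW
  req#18 t=4ms: ALLOW
  req#19 t=4ms: DENY
  req#20 t=4ms: DENY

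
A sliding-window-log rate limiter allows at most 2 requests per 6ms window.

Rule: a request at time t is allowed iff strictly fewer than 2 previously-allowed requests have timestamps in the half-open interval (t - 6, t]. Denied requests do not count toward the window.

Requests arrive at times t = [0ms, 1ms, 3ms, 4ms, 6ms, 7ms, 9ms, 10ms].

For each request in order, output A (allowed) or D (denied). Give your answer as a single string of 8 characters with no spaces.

Answer: AADDAADD

Derivation:
Tracking allowed requests in the window:
  req#1 t=0ms: ALLOW
  req#2 t=1ms: ALLOW
  req#3 t=3ms: DENY
  req#4 t=4ms: DENY
  req#5 t=6ms: ALLOW
  req#6 t=7ms: ALLOW
  req#7 t=9ms: DENY
  req#8 t=10ms: DENY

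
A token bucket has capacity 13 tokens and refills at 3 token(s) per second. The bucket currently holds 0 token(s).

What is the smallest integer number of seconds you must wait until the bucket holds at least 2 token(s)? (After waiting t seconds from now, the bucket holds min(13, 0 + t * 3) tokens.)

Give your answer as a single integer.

Need 0 + t * 3 >= 2, so t >= 2/3.
Smallest integer t = ceil(2/3) = 1.

Answer: 1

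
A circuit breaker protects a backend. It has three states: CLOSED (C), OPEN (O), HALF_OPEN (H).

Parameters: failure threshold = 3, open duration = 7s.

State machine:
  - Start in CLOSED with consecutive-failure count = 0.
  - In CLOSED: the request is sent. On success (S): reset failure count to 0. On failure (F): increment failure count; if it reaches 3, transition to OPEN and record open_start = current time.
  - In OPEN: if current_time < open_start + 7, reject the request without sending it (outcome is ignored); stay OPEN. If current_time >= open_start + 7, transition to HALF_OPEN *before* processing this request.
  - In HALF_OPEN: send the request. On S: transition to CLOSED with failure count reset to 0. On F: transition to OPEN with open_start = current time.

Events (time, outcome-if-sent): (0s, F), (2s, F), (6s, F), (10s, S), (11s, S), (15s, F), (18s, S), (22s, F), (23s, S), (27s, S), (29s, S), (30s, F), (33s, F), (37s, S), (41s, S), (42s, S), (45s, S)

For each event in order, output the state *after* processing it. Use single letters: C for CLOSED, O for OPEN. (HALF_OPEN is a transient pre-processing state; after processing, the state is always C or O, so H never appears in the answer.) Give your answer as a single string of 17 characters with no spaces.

State after each event:
  event#1 t=0s outcome=F: state=CLOSED
  event#2 t=2s outcome=F: state=CLOSED
  event#3 t=6s outcome=F: state=OPEN
  event#4 t=10s outcome=S: state=OPEN
  event#5 t=11s outcome=S: state=OPEN
  event#6 t=15s outcome=F: state=OPEN
  event#7 t=18s outcome=S: state=OPEN
  event#8 t=22s outcome=F: state=OPEN
  event#9 t=23s outcome=S: state=OPEN
  event#10 t=27s outcome=S: state=OPEN
  event#11 t=29s outcome=S: state=CLOSED
  event#12 t=30s outcome=F: state=CLOSED
  event#13 t=33s outcome=F: state=CLOSED
  event#14 t=37s outcome=S: state=CLOSED
  event#15 t=41s outcome=S: state=CLOSED
  event#16 t=42s outcome=S: state=CLOSED
  event#17 t=45s outcome=S: state=CLOSED

Answer: CCOOOOOOOOCCCCCCC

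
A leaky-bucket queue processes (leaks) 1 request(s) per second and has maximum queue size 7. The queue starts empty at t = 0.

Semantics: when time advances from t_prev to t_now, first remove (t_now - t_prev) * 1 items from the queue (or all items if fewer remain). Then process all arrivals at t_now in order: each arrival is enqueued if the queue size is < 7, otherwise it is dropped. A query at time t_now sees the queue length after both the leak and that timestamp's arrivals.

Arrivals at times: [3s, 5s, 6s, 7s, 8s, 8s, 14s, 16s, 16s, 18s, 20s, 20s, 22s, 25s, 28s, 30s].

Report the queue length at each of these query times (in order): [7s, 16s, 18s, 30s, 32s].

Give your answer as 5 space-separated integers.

Answer: 1 2 1 1 0

Derivation:
Queue lengths at query times:
  query t=7s: backlog = 1
  query t=16s: backlog = 2
  query t=18s: backlog = 1
  query t=30s: backlog = 1
  query t=32s: backlog = 0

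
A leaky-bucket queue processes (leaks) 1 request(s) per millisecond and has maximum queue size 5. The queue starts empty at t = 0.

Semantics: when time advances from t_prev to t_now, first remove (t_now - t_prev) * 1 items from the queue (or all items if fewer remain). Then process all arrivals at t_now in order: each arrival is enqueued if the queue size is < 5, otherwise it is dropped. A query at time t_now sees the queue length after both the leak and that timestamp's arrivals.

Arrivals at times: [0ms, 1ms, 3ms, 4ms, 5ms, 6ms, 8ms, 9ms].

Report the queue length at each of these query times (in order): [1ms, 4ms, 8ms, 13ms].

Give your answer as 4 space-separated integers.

Queue lengths at query times:
  query t=1ms: backlog = 1
  query t=4ms: backlog = 1
  query t=8ms: backlog = 1
  query t=13ms: backlog = 0

Answer: 1 1 1 0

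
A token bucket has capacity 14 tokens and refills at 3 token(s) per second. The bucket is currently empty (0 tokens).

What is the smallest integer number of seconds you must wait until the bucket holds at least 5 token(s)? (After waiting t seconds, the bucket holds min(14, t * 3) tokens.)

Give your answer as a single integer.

Need t * 3 >= 5, so t >= 5/3.
Smallest integer t = ceil(5/3) = 2.

Answer: 2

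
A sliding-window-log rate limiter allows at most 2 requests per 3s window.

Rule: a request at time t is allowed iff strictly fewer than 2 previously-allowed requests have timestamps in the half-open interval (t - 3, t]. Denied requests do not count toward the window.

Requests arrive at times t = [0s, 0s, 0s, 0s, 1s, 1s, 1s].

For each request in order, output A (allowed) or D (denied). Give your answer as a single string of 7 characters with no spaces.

Tracking allowed requests in the window:
  req#1 t=0s: ALLOW
  req#2 t=0s: ALLOW
  req#3 t=0s: DENY
  req#4 t=0s: DENY
  req#5 t=1s: DENY
  req#6 t=1s: DENY
  req#7 t=1s: DENY

Answer: AADDDDD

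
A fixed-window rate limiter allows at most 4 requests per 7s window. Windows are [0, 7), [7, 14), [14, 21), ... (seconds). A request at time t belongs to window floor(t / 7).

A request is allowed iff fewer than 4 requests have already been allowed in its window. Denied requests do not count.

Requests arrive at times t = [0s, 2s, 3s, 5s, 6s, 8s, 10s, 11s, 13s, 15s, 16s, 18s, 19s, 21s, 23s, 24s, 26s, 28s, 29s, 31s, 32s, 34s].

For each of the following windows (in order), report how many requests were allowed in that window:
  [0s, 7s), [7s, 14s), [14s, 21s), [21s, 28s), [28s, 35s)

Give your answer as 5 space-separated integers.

Answer: 4 4 4 4 4

Derivation:
Processing requests:
  req#1 t=0s (window 0): ALLOW
  req#2 t=2s (window 0): ALLOW
  req#3 t=3s (window 0): ALLOW
  req#4 t=5s (window 0): ALLOW
  req#5 t=6s (window 0): DENY
  req#6 t=8s (window 1): ALLOW
  req#7 t=10s (window 1): ALLOW
  req#8 t=11s (window 1): ALLOW
  req#9 t=13s (window 1): ALLOW
  req#10 t=15s (window 2): ALLOW
  req#11 t=16s (window 2): ALLOW
  req#12 t=18s (window 2): ALLOW
  req#13 t=19s (window 2): ALLOW
  req#14 t=21s (window 3): ALLOW
  req#15 t=23s (window 3): ALLOW
  req#16 t=24s (window 3): ALLOW
  req#17 t=26s (window 3): ALLOW
  req#18 t=28s (window 4): ALLOW
  req#19 t=29s (window 4): ALLOW
  req#20 t=31s (window 4): ALLOW
  req#21 t=32s (window 4): ALLOW
  req#22 t=34s (window 4): DENY

Allowed counts by window: 4 4 4 4 4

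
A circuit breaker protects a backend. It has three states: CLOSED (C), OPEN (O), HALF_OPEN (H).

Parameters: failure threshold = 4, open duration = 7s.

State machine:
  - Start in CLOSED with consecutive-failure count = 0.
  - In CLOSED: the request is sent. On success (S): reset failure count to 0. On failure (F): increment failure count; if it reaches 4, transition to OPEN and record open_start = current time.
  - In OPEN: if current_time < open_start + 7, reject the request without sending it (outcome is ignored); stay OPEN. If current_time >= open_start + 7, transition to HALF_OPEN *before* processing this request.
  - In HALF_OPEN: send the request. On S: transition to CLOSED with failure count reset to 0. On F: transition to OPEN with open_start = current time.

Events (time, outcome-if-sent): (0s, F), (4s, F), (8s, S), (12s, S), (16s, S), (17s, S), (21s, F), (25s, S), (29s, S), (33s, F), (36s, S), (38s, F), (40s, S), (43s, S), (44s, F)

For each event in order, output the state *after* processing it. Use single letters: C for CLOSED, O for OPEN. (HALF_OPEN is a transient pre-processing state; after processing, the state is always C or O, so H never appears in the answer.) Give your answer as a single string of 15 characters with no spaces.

Answer: CCCCCCCCCCCCCCC

Derivation:
State after each event:
  event#1 t=0s outcome=F: state=CLOSED
  event#2 t=4s outcome=F: state=CLOSED
  event#3 t=8s outcome=S: state=CLOSED
  event#4 t=12s outcome=S: state=CLOSED
  event#5 t=16s outcome=S: state=CLOSED
  event#6 t=17s outcome=S: state=CLOSED
  event#7 t=21s outcome=F: state=CLOSED
  event#8 t=25s outcome=S: state=CLOSED
  event#9 t=29s outcome=S: state=CLOSED
  event#10 t=33s outcome=F: state=CLOSED
  event#11 t=36s outcome=S: state=CLOSED
  event#12 t=38s outcome=F: state=CLOSED
  event#13 t=40s outcome=S: state=CLOSED
  event#14 t=43s outcome=S: state=CLOSED
  event#15 t=44s outcome=F: state=CLOSED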